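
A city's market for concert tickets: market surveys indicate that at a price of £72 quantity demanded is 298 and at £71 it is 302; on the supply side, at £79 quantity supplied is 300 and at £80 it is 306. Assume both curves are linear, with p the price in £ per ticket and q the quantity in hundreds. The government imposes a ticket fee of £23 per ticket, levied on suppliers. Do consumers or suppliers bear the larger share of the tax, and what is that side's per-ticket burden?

Demand slope: (302 − 298)/(71 − 72) = -4, so qd = 586 − 4p.
Supply slope: (306 − 300)/(80 − 79) = 6, so qs = 6p − 174.
Before the tax: set 586 − 4p = 6p − 174 → p* = £76, q* = 282.
With the tax collected from suppliers, supply shifts: qs = 6(p − 23) − 174.
Solving gives q = 226.8 with consumers paying £89.8 and suppliers receiving £66.8 (the £23 wedge).
Per-ticket burden: consumers £13.8, suppliers £9.2.
Consumers take the larger share because demand is less price-elastic here (demand slope 4 vs supply slope 6).
The less price-elastic side of the market bears the larger share of a per-unit tax.

Consumers bear the larger share: £13.8 per ticket.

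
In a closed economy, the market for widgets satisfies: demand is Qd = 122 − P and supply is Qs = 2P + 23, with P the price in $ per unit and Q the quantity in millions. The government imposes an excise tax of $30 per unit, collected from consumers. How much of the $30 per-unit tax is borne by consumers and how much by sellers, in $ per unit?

Consumers bear $20 per unit; sellers bear $10 per unit.

Without the tax, 122 − P = 2P + 23 gives 3P = 99, so P* = $33 and Q* = 89.
With the tax collected from consumers, demand (in seller-price terms) shifts: Qd = 122 − (P + 30).
Solving gives Q = 69 with consumers paying $53 and sellers receiving $23 (the $30 wedge).
Burden on consumers: $20; on sellers: $10. (They sum to $30.)
The less price-elastic side of the market bears the larger share of a per-unit tax.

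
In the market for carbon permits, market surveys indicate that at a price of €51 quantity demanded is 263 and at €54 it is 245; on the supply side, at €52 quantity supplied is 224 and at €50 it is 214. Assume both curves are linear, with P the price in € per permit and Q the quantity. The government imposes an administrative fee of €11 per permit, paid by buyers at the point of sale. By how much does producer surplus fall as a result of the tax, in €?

Producer surplus falls by €1344.

Demand slope: (245 − 263)/(54 − 51) = -6, so Qd = 569 − 6P.
Supply slope: (214 − 224)/(50 − 52) = 5, so Qs = 5P − 36.
Before the tax: set 569 − 6P = 5P − 36 → P* = €55, Q* = 239.
With the tax collected from buyers, demand (in seller-price terms) shifts: Qd = 569 − 6(P + 11).
New equilibrium: buyers pay €60, suppliers receive €49, Q = 209. (Wedge: Pb − Ps = 11.)
ΔPS is the trapezoid between Q = 209 and Q = 239 of height €6: ½ · (239 + 209) · 6 = €1344.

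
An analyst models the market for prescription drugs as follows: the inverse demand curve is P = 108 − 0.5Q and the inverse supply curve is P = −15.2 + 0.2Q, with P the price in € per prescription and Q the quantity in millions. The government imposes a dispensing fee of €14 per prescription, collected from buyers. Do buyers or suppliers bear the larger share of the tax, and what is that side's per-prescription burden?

Buyers bear the larger share: €10 per prescription.

Inverting to Q(P) form: Qd = 216 − 2P; Qs = 5P + 76.
Before the tax: set 216 − 2P = 5P + 76 → P* = €20, Q* = 176.
With the tax collected from buyers, demand (in seller-price terms) shifts: Qd = 216 − 2(P + 14).
Solving gives Q = 156 with buyers paying €30 and suppliers receiving €16 (the €14 wedge).
Per-prescription burden: buyers €10, suppliers €4.
Buyers take the larger share because demand is less price-elastic here (demand slope 2 vs supply slope 5).
The less price-elastic side of the market bears the larger share of a per-unit tax.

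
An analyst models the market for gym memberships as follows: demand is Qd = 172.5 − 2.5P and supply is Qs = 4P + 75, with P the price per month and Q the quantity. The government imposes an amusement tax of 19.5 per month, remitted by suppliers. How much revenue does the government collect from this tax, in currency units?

Without the tax, 172.5 − 2.5P = 4P + 75 gives 6.5P = 97.5, so P* = 15 and Q* = 135.
With the tax collected from suppliers, supply shifts: Qs = 4(P − 19.5) + 75.
New equilibrium: buyers pay 27, suppliers receive 7.5, Q = 105. (Wedge: Pb − Ps = 19.5.)
Revenue = t · Q = 19.5 · 105 = 2047.5.

Tax revenue = 2047.5.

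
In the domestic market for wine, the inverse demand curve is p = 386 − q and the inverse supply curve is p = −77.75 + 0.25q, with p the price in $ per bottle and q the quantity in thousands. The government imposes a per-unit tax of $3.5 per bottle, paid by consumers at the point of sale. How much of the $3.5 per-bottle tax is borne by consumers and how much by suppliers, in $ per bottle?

Consumers bear $2.8 per bottle; suppliers bear $0.7 per bottle.

Inverting to q(p) form: qd = 386 − p; qs = 4p + 311.
Without the tax, 386 − p = 4p + 311 gives 5p = 75, so p* = $15 and q* = 371.
With the tax collected from consumers, demand (in seller-price terms) shifts: qd = 386 − (p + 3.5).
Solving gives q = 368.2 with consumers paying $17.8 and suppliers receiving $14.3 (the $3.5 wedge).
Burden on consumers: $2.8; on suppliers: $0.7. (They sum to $3.5.)
The less price-elastic side of the market bears the larger share of a per-unit tax.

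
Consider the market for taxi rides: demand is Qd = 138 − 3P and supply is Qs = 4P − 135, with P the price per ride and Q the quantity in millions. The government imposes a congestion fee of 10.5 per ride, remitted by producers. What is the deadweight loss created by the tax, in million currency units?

Deadweight loss = 94.5 million.

Without the tax, 138 − 3P = 4P − 135 gives 7P = 273, so P* = 39 and Q* = 21.
With the tax collected from producers, supply shifts: Qs = 4(P − 10.5) − 135.
Solving gives Q = 3 with consumers paying 45 and producers receiving 34.5 (the 10.5 wedge).
Quantity falls by |ΔQ| = |21 − 3| = 18.
DWL = ½ · t · |ΔQ| = ½ · 10.5 · 18 = 94.5.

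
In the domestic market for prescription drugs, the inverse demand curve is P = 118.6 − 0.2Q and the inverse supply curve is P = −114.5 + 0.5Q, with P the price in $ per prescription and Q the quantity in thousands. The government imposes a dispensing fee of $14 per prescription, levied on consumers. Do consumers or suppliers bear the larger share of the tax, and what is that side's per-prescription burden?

Inverting to Q(P) form: Qd = 593 − 5P; Qs = 2P + 229.
Before the tax: set 593 − 5P = 2P + 229 → P* = $52, Q* = 333.
With the tax collected from consumers, demand (in seller-price terms) shifts: Qd = 593 − 5(P + 14).
Solving gives Q = 313 with consumers paying $56 and suppliers receiving $42 (the $14 wedge).
Per-prescription burden: consumers $4, suppliers $10.
Suppliers take the larger share because supply is less price-elastic here (demand slope 5 vs supply slope 2).
The less price-elastic side of the market bears the larger share of a per-unit tax.

Suppliers bear the larger share: $10 per prescription.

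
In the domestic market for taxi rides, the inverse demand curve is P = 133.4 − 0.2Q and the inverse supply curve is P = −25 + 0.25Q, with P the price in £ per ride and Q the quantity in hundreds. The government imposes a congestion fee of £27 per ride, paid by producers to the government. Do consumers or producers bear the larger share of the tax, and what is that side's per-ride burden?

Producers bear the larger share: £15 per ride.

Inverting to Q(P) form: Qd = 667 − 5P; Qs = 4P + 100.
Before the tax: set 667 − 5P = 4P + 100 → P* = £63, Q* = 352.
With the tax collected from producers, supply shifts: Qs = 4(P − 27) + 100.
New equilibrium: consumers pay £75, producers receive £48, Q = 292. (Wedge: Pb − Ps = 27.)
Per-ride burden: consumers £12, producers £15.
Producers take the larger share because supply is less price-elastic here (demand slope 5 vs supply slope 4).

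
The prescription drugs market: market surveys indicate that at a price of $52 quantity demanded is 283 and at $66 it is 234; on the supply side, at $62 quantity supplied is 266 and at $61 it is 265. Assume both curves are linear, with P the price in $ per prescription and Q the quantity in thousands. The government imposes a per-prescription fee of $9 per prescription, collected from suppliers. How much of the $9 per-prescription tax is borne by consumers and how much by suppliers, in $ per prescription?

Demand slope: (234 − 283)/(66 − 52) = -3.5, so Qd = 465 − 3.5P.
Supply slope: (265 − 266)/(61 − 62) = 1, so Qs = P + 204.
Without the tax, 465 − 3.5P = P + 204 gives 4.5P = 261, so P* = $58 and Q* = 262.
With the tax collected from suppliers, supply shifts: Qs = (P − 9) + 204.
Solving gives Q = 255 with consumers paying $60 and suppliers receiving $51 (the $9 wedge).
Burden on consumers: $2; on suppliers: $7. (They sum to $9.)
The less price-elastic side of the market bears the larger share of a per-unit tax.

Consumers bear $2 per prescription; suppliers bear $7 per prescription.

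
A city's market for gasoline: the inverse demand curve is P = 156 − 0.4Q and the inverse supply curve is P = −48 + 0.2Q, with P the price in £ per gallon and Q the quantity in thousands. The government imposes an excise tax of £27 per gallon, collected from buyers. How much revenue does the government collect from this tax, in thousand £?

Rewrite in direct form: Qd = 390 − 2.5P and Qs = 5P + 240.
Before the tax: set 390 − 2.5P = 5P + 240 → P* = £20, Q* = 340.
With the tax collected from buyers, demand (in seller-price terms) shifts: Qd = 390 − 2.5(P + 27).
Solving gives Q = 295 with buyers paying £38 and sellers receiving £11 (the £27 wedge).
Revenue = t · Q = 27 · 295 = £7965.

Tax revenue = £7965 thousand.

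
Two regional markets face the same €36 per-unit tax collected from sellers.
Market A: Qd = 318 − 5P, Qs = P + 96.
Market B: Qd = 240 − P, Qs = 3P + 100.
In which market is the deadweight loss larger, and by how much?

Market A: pre-tax P* = €37, Q* = 133; post-tax Q = 103; deadweight loss = €540.
Market B: pre-tax P* = €35, Q* = 205; post-tax Q = 178; deadweight loss = €486.
Difference: €540 vs €486 → market A is larger by €54.

Market A, by €54.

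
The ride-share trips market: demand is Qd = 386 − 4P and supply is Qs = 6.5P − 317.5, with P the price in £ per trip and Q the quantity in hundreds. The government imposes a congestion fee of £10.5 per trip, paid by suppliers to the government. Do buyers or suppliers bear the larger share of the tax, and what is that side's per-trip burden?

Without the tax, 386 − 4P = 6.5P − 317.5 gives 10.5P = 703.5, so P* = £67 and Q* = 118.
With the tax collected from suppliers, supply shifts: Qs = 6.5(P − 10.5) − 317.5.
Solving gives Q = 92 with buyers paying £73.5 and suppliers receiving £63 (the £10.5 wedge).
Per-trip burden: buyers £6.5, suppliers £4.
Buyers take the larger share because demand is less price-elastic here (demand slope 4 vs supply slope 6.5).

Buyers bear the larger share: £6.5 per trip.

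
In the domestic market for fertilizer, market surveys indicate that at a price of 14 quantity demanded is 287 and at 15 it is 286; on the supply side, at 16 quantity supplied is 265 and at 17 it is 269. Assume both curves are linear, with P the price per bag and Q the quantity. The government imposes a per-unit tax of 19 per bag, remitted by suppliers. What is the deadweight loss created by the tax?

Deadweight loss = 144.4.

Demand slope: (286 − 287)/(15 − 14) = -1, so Qd = 301 − P.
Supply slope: (269 − 265)/(17 − 16) = 4, so Qs = 4P + 201.
Without the tax, 301 − P = 4P + 201 gives 5P = 100, so P* = 20 and Q* = 281.
With the tax collected from suppliers, supply shifts: Qs = 4(P − 19) + 201.
New equilibrium: buyers pay 35.2, suppliers receive 16.2, Q = 265.8. (Wedge: Pb − Ps = 19.)
Quantity falls by |ΔQ| = |281 − 265.8| = 15.2.
DWL = ½ · t · |ΔQ| = ½ · 19 · 15.2 = 144.4.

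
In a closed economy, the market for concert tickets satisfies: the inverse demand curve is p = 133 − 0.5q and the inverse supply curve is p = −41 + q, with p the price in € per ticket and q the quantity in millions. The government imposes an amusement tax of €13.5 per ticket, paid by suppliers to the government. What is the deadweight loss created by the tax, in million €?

Rewrite in direct form: qd = 266 − 2p and qs = p + 41.
Before the tax: set 266 − 2p = p + 41 → p* = €75, q* = 116.
With the tax collected from suppliers, supply shifts: qs = (p − 13.5) + 41.
Solving gives q = 107 with consumers paying €79.5 and suppliers receiving €66 (the €13.5 wedge).
Quantity falls by |ΔQ| = |116 − 107| = 9.
DWL = ½ · t · |ΔQ| = ½ · 13.5 · 9 = €60.75.

Deadweight loss = €60.75 million.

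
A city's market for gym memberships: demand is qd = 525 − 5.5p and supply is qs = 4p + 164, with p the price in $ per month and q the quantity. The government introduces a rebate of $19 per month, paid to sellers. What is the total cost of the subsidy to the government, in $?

Before the subsidy: set 525 − 5.5p = 4p + 164 → p* = $38, q* = 316.
With a per-unit subsidy paid to sellers, each receives p + 19 per unit sold, so supply becomes qs = 4(p + 19) + 164.
New equilibrium: consumers pay $30, sellers receive $49, q = 360. (Wedge: pb − ps = −19.)
Outlay = t · Q = 19 · 360 = $6840.

Government outlay = $6840.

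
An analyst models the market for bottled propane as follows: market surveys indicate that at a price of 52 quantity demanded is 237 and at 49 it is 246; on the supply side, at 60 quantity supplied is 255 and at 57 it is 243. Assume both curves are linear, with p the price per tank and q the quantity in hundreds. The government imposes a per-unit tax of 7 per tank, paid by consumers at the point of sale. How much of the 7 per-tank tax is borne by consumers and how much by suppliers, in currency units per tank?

Demand slope: (246 − 237)/(49 − 52) = -3, so qd = 393 − 3p.
Supply slope: (243 − 255)/(57 − 60) = 4, so qs = 4p + 15.
Without the tax, 393 − 3p = 4p + 15 gives 7p = 378, so p* = 54 and q* = 231.
With the tax collected from consumers, demand (in seller-price terms) shifts: qd = 393 − 3(p + 7).
New equilibrium: consumers pay 58, suppliers receive 51, q = 219. (Wedge: pb − ps = 7.)
Burden on consumers: 4; on suppliers: 3. (They sum to 7.)
The less price-elastic side of the market bears the larger share of a per-unit tax.

Consumers bear 4 per tank; suppliers bear 3 per tank.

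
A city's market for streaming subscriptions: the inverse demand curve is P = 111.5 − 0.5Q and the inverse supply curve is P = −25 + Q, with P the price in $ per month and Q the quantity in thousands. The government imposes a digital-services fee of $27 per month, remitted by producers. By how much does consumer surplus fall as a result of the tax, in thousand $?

Inverting to Q(P) form: Qd = 223 − 2P; Qs = P + 25.
Before the tax: set 223 − 2P = P + 25 → P* = $66, Q* = 91.
With the tax collected from producers, supply shifts: Qs = (P − 27) + 25.
New equilibrium: consumers pay $75, producers receive $48, Q = 73. (Wedge: Pb − Ps = 27.)
ΔCS is the trapezoid between Q = 73 and Q = 91 of height $9: ½ · (91 + 73) · 9 = $738.

Consumer surplus falls by $738 thousand.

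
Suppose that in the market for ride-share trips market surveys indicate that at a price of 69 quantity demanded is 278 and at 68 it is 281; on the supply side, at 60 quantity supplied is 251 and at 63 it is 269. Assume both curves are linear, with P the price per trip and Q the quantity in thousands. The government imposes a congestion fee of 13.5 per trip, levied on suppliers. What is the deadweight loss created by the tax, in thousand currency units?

Deadweight loss = 182.25 thousand.

Demand slope: (281 − 278)/(68 − 69) = -3, so Qd = 485 − 3P.
Supply slope: (269 − 251)/(63 − 60) = 6, so Qs = 6P − 109.
Before the tax: set 485 − 3P = 6P − 109 → P* = 66, Q* = 287.
With the tax collected from suppliers, supply shifts: Qs = 6(P − 13.5) − 109.
New equilibrium: buyers pay 75, suppliers receive 61.5, Q = 260. (Wedge: Pb − Ps = 13.5.)
Quantity falls by |ΔQ| = |287 − 260| = 27.
DWL = ½ · t · |ΔQ| = ½ · 13.5 · 27 = 182.25.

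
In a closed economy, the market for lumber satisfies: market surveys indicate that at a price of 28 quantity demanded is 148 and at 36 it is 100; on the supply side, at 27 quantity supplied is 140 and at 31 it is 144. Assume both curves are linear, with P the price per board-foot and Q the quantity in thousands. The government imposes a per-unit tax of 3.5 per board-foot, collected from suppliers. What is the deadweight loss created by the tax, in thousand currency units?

Deadweight loss = 5.25 thousand.

Demand slope: (100 − 148)/(36 − 28) = -6, so Qd = 316 − 6P.
Supply slope: (144 − 140)/(31 − 27) = 1, so Qs = P + 113.
Without the tax, 316 − 6P = P + 113 gives 7P = 203, so P* = 29 and Q* = 142.
With the tax collected from suppliers, supply shifts: Qs = (P − 3.5) + 113.
Solving gives Q = 139 with buyers paying 29.5 and suppliers receiving 26 (the 3.5 wedge).
Quantity falls by |ΔQ| = |142 − 139| = 3.
DWL = ½ · t · |ΔQ| = ½ · 3.5 · 3 = 5.25.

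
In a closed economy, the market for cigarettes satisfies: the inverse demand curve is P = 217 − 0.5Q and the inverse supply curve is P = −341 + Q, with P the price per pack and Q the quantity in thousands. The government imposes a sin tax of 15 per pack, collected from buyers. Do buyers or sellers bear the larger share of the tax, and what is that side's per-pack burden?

Rewrite in direct form: Qd = 434 − 2P and Qs = P + 341.
Without the tax, 434 − 2P = P + 341 gives 3P = 93, so P* = 31 and Q* = 372.
With the tax collected from buyers, demand (in seller-price terms) shifts: Qd = 434 − 2(P + 15).
Solving gives Q = 362 with buyers paying 36 and sellers receiving 21 (the 15 wedge).
Per-pack burden: buyers 5, sellers 10.
Sellers take the larger share because supply is less price-elastic here (demand slope 2 vs supply slope 1).

Sellers bear the larger share: 10 per pack.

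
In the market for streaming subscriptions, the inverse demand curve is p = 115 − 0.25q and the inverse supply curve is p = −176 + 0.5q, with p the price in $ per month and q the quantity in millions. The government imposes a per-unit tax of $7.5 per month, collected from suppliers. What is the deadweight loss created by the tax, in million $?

Deadweight loss = $37.5 million.

Inverting to q(p) form: qd = 460 − 4p; qs = 2p + 352.
Before the tax: set 460 − 4p = 2p + 352 → p* = $18, q* = 388.
With the tax collected from suppliers, supply shifts: qs = 2(p − 7.5) + 352.
New equilibrium: consumers pay $20.5, suppliers receive $13, q = 378. (Wedge: pb − ps = 7.5.)
Quantity falls by |ΔQ| = |388 − 378| = 10.
DWL = ½ · t · |ΔQ| = ½ · 7.5 · 10 = $37.5.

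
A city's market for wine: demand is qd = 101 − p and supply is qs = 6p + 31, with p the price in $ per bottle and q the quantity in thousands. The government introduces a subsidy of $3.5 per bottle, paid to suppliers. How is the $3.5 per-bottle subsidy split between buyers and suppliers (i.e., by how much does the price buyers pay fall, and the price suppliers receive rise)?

Without the subsidy, 101 − p = 6p + 31 gives 7p = 70, so p* = $10 and q* = 91.
With a per-unit subsidy paid to suppliers, each receives p + 3.5 per unit sold, so supply becomes qs = 6(p + 3.5) + 31.
Solving gives q = 94 with buyers paying $7 and suppliers receiving $10.5 (the $3.5 wedge).
Gain to buyers: $3; to suppliers: $0.5. (They sum to $3.5.)

Buyers gain $3 per bottle; suppliers gain $0.5 per bottle.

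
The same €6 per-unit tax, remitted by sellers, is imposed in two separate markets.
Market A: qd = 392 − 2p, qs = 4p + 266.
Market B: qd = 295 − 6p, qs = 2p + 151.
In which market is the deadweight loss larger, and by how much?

Market A: pre-tax p* = €21, q* = 350; post-tax q = 342; deadweight loss = €24.
Market B: pre-tax p* = €18, q* = 187; post-tax q = 178; deadweight loss = €27.
Difference: €24 vs €27 → market B is larger by €3.

Market B, by €3.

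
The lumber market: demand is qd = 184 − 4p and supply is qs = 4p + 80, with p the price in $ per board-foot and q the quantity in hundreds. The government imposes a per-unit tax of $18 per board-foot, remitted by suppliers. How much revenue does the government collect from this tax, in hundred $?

Without the tax, 184 − 4p = 4p + 80 gives 8p = 104, so p* = $13 and q* = 132.
With the tax collected from suppliers, supply shifts: qs = 4(p − 18) + 80.
New equilibrium: consumers pay $22, suppliers receive $4, q = 96. (Wedge: pb − ps = 18.)
Revenue = t · Q = 18 · 96 = $1728.

Tax revenue = $1728 hundred.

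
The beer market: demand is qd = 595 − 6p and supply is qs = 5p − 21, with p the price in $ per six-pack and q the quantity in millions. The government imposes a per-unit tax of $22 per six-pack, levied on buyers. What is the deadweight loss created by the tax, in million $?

Before the tax: set 595 − 6p = 5p − 21 → p* = $56, q* = 259.
With the tax collected from buyers, demand (in seller-price terms) shifts: qd = 595 − 6(p + 22).
Solving gives q = 199 with buyers paying $66 and suppliers receiving $44 (the $22 wedge).
Quantity falls by |ΔQ| = |259 − 199| = 60.
DWL = ½ · t · |ΔQ| = ½ · 22 · 60 = $660.

Deadweight loss = $660 million.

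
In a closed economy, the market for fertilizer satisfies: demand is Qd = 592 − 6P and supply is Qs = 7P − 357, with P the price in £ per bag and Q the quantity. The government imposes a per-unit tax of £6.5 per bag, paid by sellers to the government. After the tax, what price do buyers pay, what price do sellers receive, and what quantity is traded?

Buyers pay £76.5; sellers receive £70; quantity = 133.

Before the tax: set 592 − 6P = 7P − 357 → P* = £73, Q* = 154.
With the tax collected from sellers, supply shifts: Qs = 7(P − 6.5) − 357.
New equilibrium: buyers pay £76.5, sellers receive £70, Q = 133. (Wedge: Pb − Ps = 6.5.)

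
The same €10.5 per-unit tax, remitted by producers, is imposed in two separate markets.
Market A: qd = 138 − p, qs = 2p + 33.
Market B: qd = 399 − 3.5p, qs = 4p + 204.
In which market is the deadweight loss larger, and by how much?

Market B, by €66.15.

Market A: pre-tax p* = €35, q* = 103; post-tax q = 96; deadweight loss = €36.75.
Market B: pre-tax p* = €26, q* = 308; post-tax q = 288.4; deadweight loss = €102.9.
Difference: €36.75 vs €102.9 → market B is larger by €66.15.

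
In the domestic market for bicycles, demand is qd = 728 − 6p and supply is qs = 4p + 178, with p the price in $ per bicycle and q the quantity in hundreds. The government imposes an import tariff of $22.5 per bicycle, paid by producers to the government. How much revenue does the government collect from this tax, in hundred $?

Tax revenue = $7740 hundred.

Without the tax, 728 − 6p = 4p + 178 gives 10p = 550, so p* = $55 and q* = 398.
With the tax collected from producers, supply shifts: qs = 4(p − 22.5) + 178.
Solving gives q = 344 with consumers paying $64 and producers receiving $41.5 (the $22.5 wedge).
Revenue = t · Q = 22.5 · 344 = $7740.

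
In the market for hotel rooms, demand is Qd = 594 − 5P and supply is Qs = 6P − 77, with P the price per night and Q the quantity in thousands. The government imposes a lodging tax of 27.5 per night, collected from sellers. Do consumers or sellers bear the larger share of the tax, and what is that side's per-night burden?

Without the tax, 594 − 5P = 6P − 77 gives 11P = 671, so P* = 61 and Q* = 289.
With the tax collected from sellers, supply shifts: Qs = 6(P − 27.5) − 77.
New equilibrium: consumers pay 76, sellers receive 48.5, Q = 214. (Wedge: Pb − Ps = 27.5.)
Per-night burden: consumers 15, sellers 12.5.
Consumers take the larger share because demand is less price-elastic here (demand slope 5 vs supply slope 6).
The less price-elastic side of the market bears the larger share of a per-unit tax.

Consumers bear the larger share: 15 per night.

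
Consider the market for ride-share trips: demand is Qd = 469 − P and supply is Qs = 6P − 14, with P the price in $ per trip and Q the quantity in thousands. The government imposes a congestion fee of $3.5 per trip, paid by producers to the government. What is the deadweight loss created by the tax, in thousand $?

Deadweight loss = $5.25 thousand.

Without the tax, 469 − P = 6P − 14 gives 7P = 483, so P* = $69 and Q* = 400.
With the tax collected from producers, supply shifts: Qs = 6(P − 3.5) − 14.
Solving gives Q = 397 with buyers paying $72 and producers receiving $68.5 (the $3.5 wedge).
Quantity falls by |ΔQ| = |400 − 397| = 3.
DWL = ½ · t · |ΔQ| = ½ · 3.5 · 3 = $5.25.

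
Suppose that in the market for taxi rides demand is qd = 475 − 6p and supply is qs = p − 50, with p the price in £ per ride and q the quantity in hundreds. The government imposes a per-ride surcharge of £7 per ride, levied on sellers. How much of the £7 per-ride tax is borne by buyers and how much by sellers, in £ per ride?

Buyers bear £1 per ride; sellers bear £6 per ride.

Without the tax, 475 − 6p = p − 50 gives 7p = 525, so p* = £75 and q* = 25.
With the tax collected from sellers, supply shifts: qs = (p − 7) − 50.
Solving gives q = 19 with buyers paying £76 and sellers receiving £69 (the £7 wedge).
Burden on buyers: £1; on sellers: £6. (They sum to £7.)
The less price-elastic side of the market bears the larger share of a per-unit tax.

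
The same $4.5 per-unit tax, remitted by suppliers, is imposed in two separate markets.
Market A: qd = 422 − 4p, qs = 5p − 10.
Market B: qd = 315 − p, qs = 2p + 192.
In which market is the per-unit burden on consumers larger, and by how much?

Market B, by $0.5.

Market A: pre-tax p* = $48, q* = 230; post-tax q = 220; per-unit burden on consumers = $2.5.
Market B: pre-tax p* = $41, q* = 274; post-tax q = 271; per-unit burden on consumers = $3.
Difference: $2.5 vs $3 → market B is larger by $0.5.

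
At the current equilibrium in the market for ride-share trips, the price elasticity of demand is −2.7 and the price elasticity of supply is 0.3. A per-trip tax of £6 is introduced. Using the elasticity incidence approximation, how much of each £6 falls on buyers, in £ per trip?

Buyers bear ≈ £0.6 per trip.

Incidence ratio: buyers' share ≈ εs / (εs + |εd|) = 0.3 / (0.3 + 2.7) = 0.1.
So buyers bear ≈ 0.1 × £6 = £0.6; suppliers bear £5.4.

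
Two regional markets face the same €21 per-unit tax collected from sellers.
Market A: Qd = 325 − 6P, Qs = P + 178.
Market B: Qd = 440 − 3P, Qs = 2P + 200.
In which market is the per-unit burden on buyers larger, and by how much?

Market B, by €5.4.

Market A: pre-tax P* = €21, Q* = 199; post-tax Q = 181; per-unit burden on buyers = €3.
Market B: pre-tax P* = €48, Q* = 296; post-tax Q = 270.8; per-unit burden on buyers = €8.4.
Difference: €3 vs €8.4 → market B is larger by €5.4.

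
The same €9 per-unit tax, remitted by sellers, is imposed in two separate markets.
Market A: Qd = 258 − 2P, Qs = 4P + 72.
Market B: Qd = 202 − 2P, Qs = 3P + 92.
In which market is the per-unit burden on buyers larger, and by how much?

Market A, by €0.6.

Market A: pre-tax P* = €31, Q* = 196; post-tax Q = 184; per-unit burden on buyers = €6.
Market B: pre-tax P* = €22, Q* = 158; post-tax Q = 147.2; per-unit burden on buyers = €5.4.
Difference: €6 vs €5.4 → market A is larger by €0.6.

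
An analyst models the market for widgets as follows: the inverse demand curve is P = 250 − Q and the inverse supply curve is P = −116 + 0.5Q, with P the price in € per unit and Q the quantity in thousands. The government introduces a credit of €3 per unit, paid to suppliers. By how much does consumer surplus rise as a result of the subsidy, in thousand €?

Consumer surplus rises by €490 thousand.

Rewrite in direct form: Qd = 250 − P and Qs = 2P + 232.
Without the subsidy, 250 − P = 2P + 232 gives 3P = 18, so P* = €6 and Q* = 244.
With a per-unit subsidy paid to suppliers, each receives P + 3 per unit sold, so supply becomes Qs = 2(P + 3) + 232.
Solving gives Q = 246 with consumers paying €4 and suppliers receiving €7 (the €3 wedge).
ΔCS is the trapezoid between Q = 246 and Q = 244 of height €2: ½ · (244 + 246) · 2 = €490.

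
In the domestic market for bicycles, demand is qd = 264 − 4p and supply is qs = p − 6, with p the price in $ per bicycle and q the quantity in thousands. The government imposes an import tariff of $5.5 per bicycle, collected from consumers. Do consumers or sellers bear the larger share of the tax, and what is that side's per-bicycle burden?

Sellers bear the larger share: $4.4 per bicycle.

Without the tax, 264 − 4p = p − 6 gives 5p = 270, so p* = $54 and q* = 48.
With the tax collected from consumers, demand (in seller-price terms) shifts: qd = 264 − 4(p + 5.5).
New equilibrium: consumers pay $55.1, sellers receive $49.6, q = 43.6. (Wedge: pb − ps = 5.5.)
Per-bicycle burden: consumers $1.1, sellers $4.4.
Sellers take the larger share because supply is less price-elastic here (demand slope 4 vs supply slope 1).
The less price-elastic side of the market bears the larger share of a per-unit tax.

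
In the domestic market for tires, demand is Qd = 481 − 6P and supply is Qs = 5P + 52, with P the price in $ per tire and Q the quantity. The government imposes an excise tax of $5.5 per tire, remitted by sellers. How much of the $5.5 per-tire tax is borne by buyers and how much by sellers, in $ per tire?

Before the tax: set 481 − 6P = 5P + 52 → P* = $39, Q* = 247.
With the tax collected from sellers, supply shifts: Qs = 5(P − 5.5) + 52.
New equilibrium: buyers pay $41.5, sellers receive $36, Q = 232. (Wedge: Pb − Ps = 5.5.)
Burden on buyers: $2.5; on sellers: $3. (They sum to $5.5.)

Buyers bear $2.5 per tire; sellers bear $3 per tire.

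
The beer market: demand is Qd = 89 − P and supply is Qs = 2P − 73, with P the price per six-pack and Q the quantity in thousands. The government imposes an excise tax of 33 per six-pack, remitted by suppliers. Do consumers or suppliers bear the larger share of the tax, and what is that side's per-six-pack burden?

Consumers bear the larger share: 22 per six-pack.

Before the tax: set 89 − P = 2P − 73 → P* = 54, Q* = 35.
With the tax collected from suppliers, supply shifts: Qs = 2(P − 33) − 73.
Solving gives Q = 13 with consumers paying 76 and suppliers receiving 43 (the 33 wedge).
Per-six-pack burden: consumers 22, suppliers 11.
Consumers take the larger share because demand is less price-elastic here (demand slope 1 vs supply slope 2).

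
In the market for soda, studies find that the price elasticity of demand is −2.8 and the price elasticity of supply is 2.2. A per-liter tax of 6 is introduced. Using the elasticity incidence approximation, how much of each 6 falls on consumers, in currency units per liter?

Consumers bear ≈ 2.64 per liter.

Incidence ratio: consumers' share ≈ εs / (εs + |εd|) = 2.2 / (2.2 + 2.8) = 0.44.
So consumers bear ≈ 0.44 × 6 = 2.64; producers bear 3.36.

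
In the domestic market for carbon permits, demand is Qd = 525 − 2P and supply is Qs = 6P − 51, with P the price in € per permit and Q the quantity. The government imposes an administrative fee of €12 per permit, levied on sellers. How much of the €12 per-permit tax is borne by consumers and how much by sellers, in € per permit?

Before the tax: set 525 − 2P = 6P − 51 → P* = €72, Q* = 381.
With the tax collected from sellers, supply shifts: Qs = 6(P − 12) − 51.
Solving gives Q = 363 with consumers paying €81 and sellers receiving €69 (the €12 wedge).
Burden on consumers: €9; on sellers: €3. (They sum to €12.)
The less price-elastic side of the market bears the larger share of a per-unit tax.

Consumers bear €9 per permit; sellers bear €3 per permit.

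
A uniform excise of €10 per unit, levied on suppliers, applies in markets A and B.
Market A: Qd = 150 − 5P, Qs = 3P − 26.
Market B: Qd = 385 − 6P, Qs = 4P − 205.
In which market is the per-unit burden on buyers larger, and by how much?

Market B, by €0.25.

Market A: pre-tax P* = €22, Q* = 40; post-tax Q = 21.25; per-unit burden on buyers = €3.75.
Market B: pre-tax P* = €59, Q* = 31; post-tax Q = 7; per-unit burden on buyers = €4.
Difference: €3.75 vs €4 → market B is larger by €0.25.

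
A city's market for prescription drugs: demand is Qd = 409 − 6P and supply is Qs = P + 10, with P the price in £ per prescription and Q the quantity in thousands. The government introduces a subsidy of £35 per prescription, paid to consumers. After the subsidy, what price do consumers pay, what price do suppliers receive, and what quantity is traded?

Consumers pay £52; suppliers receive £87; quantity = 97.

Before the subsidy: set 409 − 6P = P + 10 → P* = £57, Q* = 67.
With a per-unit subsidy paid to consumers, each effectively pays P − 35, so demand becomes Qd = 409 − 6(P − 35).
New equilibrium: consumers pay £52, suppliers receive £87, Q = 97. (Wedge: Pb − Ps = −35.)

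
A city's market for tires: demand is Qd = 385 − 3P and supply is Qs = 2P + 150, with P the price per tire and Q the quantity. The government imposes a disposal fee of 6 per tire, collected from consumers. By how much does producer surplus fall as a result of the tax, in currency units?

Producer surplus falls by 865.44.

Without the tax, 385 − 3P = 2P + 150 gives 5P = 235, so P* = 47 and Q* = 244.
With the tax collected from consumers, demand (in seller-price terms) shifts: Qd = 385 − 3(P + 6).
Solving gives Q = 236.8 with consumers paying 49.4 and producers receiving 43.4 (the 6 wedge).
ΔPS is the trapezoid between Q = 236.8 and Q = 244 of height 3.6: ½ · (244 + 236.8) · 3.6 = 865.44.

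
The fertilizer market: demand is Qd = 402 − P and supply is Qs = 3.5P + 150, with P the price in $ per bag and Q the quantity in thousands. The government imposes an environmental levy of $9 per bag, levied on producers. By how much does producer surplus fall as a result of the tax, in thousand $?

Producer surplus falls by $685 thousand.

Before the tax: set 402 − P = 3.5P + 150 → P* = $56, Q* = 346.
With the tax collected from producers, supply shifts: Qs = 3.5(P − 9) + 150.
Solving gives Q = 339 with consumers paying $63 and producers receiving $54 (the $9 wedge).
ΔPS is the trapezoid between Q = 339 and Q = 346 of height $2: ½ · (346 + 339) · 2 = $685.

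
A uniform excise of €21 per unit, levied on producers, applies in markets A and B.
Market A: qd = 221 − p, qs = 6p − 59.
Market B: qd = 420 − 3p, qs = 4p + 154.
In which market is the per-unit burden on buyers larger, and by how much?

Market A, by €6.

Market A: pre-tax p* = €40, q* = 181; post-tax q = 163; per-unit burden on buyers = €18.
Market B: pre-tax p* = €38, q* = 306; post-tax q = 270; per-unit burden on buyers = €12.
Difference: €18 vs €12 → market A is larger by €6.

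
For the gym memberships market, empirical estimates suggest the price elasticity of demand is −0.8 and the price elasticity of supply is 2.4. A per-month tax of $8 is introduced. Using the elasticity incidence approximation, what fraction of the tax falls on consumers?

Incidence ratio: consumers' share ≈ εs / (εs + |εd|) = 2.4 / (2.4 + 0.8) = 0.75.
Supply is the more elastic side, so consumers bear the larger share.

Consumers' share ≈ 0.75.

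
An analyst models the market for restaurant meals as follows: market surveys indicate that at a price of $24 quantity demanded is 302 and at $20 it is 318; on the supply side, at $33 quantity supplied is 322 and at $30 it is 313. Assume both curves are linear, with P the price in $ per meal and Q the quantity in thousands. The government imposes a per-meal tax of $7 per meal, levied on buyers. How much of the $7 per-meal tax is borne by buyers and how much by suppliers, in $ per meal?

Demand slope: (318 − 302)/(20 − 24) = -4, so Qd = 398 − 4P.
Supply slope: (313 − 322)/(30 − 33) = 3, so Qs = 3P + 223.
Without the tax, 398 − 4P = 3P + 223 gives 7P = 175, so P* = $25 and Q* = 298.
With the tax collected from buyers, demand (in seller-price terms) shifts: Qd = 398 − 4(P + 7).
New equilibrium: buyers pay $28, suppliers receive $21, Q = 286. (Wedge: Pb − Ps = 7.)
Burden on buyers: $3; on suppliers: $4. (They sum to $7.)
The less price-elastic side of the market bears the larger share of a per-unit tax.

Buyers bear $3 per meal; suppliers bear $4 per meal.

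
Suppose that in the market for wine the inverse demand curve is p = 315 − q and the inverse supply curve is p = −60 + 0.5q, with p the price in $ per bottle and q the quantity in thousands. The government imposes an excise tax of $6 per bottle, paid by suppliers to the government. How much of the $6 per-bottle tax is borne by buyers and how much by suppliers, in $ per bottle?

Buyers bear $4 per bottle; suppliers bear $2 per bottle.

Inverting to q(p) form: qd = 315 − p; qs = 2p + 120.
Without the tax, 315 − p = 2p + 120 gives 3p = 195, so p* = $65 and q* = 250.
With the tax collected from suppliers, supply shifts: qs = 2(p − 6) + 120.
New equilibrium: buyers pay $69, suppliers receive $63, q = 246. (Wedge: pb − ps = 6.)
Burden on buyers: $4; on suppliers: $2. (They sum to $6.)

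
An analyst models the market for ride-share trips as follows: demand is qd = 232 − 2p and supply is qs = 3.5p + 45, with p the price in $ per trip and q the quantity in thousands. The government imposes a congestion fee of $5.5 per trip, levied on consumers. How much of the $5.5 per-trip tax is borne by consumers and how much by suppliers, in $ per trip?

Consumers bear $3.5 per trip; suppliers bear $2 per trip.

Before the tax: set 232 − 2p = 3.5p + 45 → p* = $34, q* = 164.
With the tax collected from consumers, demand (in seller-price terms) shifts: qd = 232 − 2(p + 5.5).
New equilibrium: consumers pay $37.5, suppliers receive $32, q = 157. (Wedge: pb − ps = 5.5.)
Burden on consumers: $3.5; on suppliers: $2. (They sum to $5.5.)
The less price-elastic side of the market bears the larger share of a per-unit tax.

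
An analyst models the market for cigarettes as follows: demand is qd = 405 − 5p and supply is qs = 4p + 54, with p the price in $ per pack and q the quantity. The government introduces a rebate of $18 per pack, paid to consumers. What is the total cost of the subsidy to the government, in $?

Without the subsidy, 405 − 5p = 4p + 54 gives 9p = 351, so p* = $39 and q* = 210.
With a per-unit subsidy paid to consumers, each effectively pays p − 18, so demand becomes qd = 405 − 5(p − 18).
Solving gives q = 250 with consumers paying $31 and suppliers receiving $49 (the $18 wedge).
Outlay = t · Q = 18 · 250 = $4500.

Government outlay = $4500.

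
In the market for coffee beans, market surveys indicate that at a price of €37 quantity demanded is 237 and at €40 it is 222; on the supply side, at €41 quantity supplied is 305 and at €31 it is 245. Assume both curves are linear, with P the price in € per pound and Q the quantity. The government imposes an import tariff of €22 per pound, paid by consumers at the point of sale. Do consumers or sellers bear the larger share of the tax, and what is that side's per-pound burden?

Consumers bear the larger share: €12 per pound.

Demand slope: (222 − 237)/(40 − 37) = -5, so Qd = 422 − 5P.
Supply slope: (245 − 305)/(31 − 41) = 6, so Qs = 6P + 59.
Before the tax: set 422 − 5P = 6P + 59 → P* = €33, Q* = 257.
With the tax collected from consumers, demand (in seller-price terms) shifts: Qd = 422 − 5(P + 22).
Solving gives Q = 197 with consumers paying €45 and sellers receiving €23 (the €22 wedge).
Per-pound burden: consumers €12, sellers €10.
Consumers take the larger share because demand is less price-elastic here (demand slope 5 vs supply slope 6).
The less price-elastic side of the market bears the larger share of a per-unit tax.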